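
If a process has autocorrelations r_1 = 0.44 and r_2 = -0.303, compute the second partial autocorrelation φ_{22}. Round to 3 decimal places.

φ_{22} = (r_2 − r_1²) / (1 − r_1²)
r_1² = (0.44)² = 0.1936
Numerator = -0.303 − 0.1936 = -0.4966; denominator = 1 − 0.1936 = 0.8064
φ_{22} = -0.4966 / 0.8064 = -0.616

-0.616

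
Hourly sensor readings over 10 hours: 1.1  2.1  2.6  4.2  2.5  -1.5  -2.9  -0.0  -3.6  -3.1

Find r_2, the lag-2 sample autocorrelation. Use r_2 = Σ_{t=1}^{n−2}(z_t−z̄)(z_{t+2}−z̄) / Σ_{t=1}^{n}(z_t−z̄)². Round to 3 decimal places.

0.207

Mean z̄ = (1.1 + 2.1 + 2.6 + 4.2 + 2.5 − 1.5 − 2.9 − 0.0 − 3.6 − 3.1)/10 = 0.1400
Numerator Σ_{t=1}^{8}(z_t−z̄)(z_{t+2}−z̄) = 14.3448
Denominator Σ(z_t−z̄)² = 69.3040
r_2 = 14.3448 / 69.3040 = 0.207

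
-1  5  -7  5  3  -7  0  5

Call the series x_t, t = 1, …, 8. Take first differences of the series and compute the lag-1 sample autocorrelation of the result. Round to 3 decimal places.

-0.506

First differences Δx: 6, -12, 12, -2, -10, 7, 5
Mean of differences = 0.8571
Numerator Σ(Δx_t−Δx̄)(Δx_{t+1}−Δx̄) = -251.4490
Denominator Σ(Δx_t−Δx̄)² = 496.8571
r_1(Δx) = -251.4490 / 496.8571 = -0.506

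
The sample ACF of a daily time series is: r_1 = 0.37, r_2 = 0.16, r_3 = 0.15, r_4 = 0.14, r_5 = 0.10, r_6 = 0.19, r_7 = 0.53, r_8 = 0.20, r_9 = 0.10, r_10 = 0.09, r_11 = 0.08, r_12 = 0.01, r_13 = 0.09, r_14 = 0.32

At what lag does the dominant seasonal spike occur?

The largest autocorrelation is r_7 = 0.53; the remaining lags stay at or below 0.37. The elevated value at lag 1 (0.37), dropping to 0.16 at lag 2, reflects decaying short-term dependence rather than seasonality.
The dominant spike at lag 7 indicates a seasonal period of 7.

7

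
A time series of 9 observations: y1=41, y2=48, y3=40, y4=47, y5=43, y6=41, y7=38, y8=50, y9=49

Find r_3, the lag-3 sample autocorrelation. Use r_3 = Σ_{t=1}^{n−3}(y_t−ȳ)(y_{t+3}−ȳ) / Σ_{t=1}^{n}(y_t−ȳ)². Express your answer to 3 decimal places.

-0.254

Mean ȳ = (41 + 48 + 40 + 47 + 43 + 41 + 38 + 50 + 49)/9 = 44.1111
Numerator Σ_{t=1}^{6}(y_t−ȳ)(y_{t+3}−ȳ) = -39.9259
Denominator Σ(y_t−ȳ)² = 156.8889
r_3 = -39.9259 / 156.8889 = -0.254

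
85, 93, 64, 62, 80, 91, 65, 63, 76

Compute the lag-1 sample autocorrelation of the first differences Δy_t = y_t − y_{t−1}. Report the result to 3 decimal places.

First differences Δy: 8, -29, -2, 18, 11, -26, -2, 13
Mean of differences = -1.1250
Numerator Σ(Δy_t−Δȳ)(Δy_{t+1}−Δȳ) = -307.0156
Denominator Σ(Δy_t−Δȳ)² = 2192.8750
r_1(Δy) = -307.0156 / 2192.8750 = -0.140

-0.140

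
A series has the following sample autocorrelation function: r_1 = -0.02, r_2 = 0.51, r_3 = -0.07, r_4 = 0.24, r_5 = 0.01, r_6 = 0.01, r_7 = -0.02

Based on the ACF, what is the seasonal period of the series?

The largest autocorrelation is r_2 = 0.51, with a weaker echo at lag 4 (0.24); the remaining lags stay at or below 0.01.
The dominant spike at lag 2 indicates a seasonal period of 2.

2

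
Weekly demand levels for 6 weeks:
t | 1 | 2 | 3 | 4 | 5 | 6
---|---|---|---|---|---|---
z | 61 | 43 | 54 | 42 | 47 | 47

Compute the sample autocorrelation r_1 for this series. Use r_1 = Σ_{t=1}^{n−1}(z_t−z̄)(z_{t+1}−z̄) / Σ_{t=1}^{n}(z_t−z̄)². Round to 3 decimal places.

-0.454

Mean z̄ = (61 + 43 + 54 + 42 + 47 + 47)/6 = 49.0000
Deviations from mean: 12.0000, -6.0000, 5.0000, -7.0000, -2.0000, -2.0000
Σ(z_t−z̄)(z_{t+1}−z̄) = (-72.0000) + (-30.0000) + (-35.0000) + (14.0000) + (4.0000) = -119.0000
Denominator Σ(z_t−z̄)² = 262.0000
r_1 = -119.0000 / 262.0000 = -0.454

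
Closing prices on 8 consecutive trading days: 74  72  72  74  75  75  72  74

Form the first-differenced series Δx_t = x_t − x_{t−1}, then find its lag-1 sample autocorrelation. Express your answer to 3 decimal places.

-0.182

First differences Δx: -2, 0, 2, 1, 0, -3, 2
Mean of differences = 0.0000
Numerator Σ(Δx_t−Δx̄)(Δx_{t+1}−Δx̄) = -4.0000
Denominator Σ(Δx_t−Δx̄)² = 22.0000
r_1(Δx) = -4.0000 / 22.0000 = -0.182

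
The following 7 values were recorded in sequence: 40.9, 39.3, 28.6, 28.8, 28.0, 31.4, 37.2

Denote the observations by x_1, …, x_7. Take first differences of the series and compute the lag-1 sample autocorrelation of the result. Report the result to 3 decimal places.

0.165

First differences Δx: -1.6, -10.7, 0.2, -0.8, 3.4, 5.8
Mean of differences = -0.6167
Numerator Σ(Δx_t−Δx̄)(Δx_{t+1}−Δx̄) = 26.5681
Denominator Σ(Δx_t−Δx̄)² = 160.6483
r_1(Δx) = 26.5681 / 160.6483 = 0.165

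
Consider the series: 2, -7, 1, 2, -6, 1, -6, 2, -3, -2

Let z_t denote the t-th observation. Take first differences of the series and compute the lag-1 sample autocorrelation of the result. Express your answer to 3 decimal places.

First differences Δz: -9, 8, 1, -8, 7, -7, 8, -5, 1
Mean of differences = -0.4444
Numerator Σ(Δz_t−Δz̄)(Δz_{t+1}−Δz̄) = -276.4198
Denominator Σ(Δz_t−Δz̄)² = 396.2222
r_1(Δz) = -276.4198 / 396.2222 = -0.698

-0.698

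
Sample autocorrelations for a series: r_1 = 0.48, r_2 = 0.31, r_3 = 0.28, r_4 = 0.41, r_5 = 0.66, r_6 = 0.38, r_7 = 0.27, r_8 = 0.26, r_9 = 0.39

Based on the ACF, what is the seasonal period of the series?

The largest autocorrelation is r_5 = 0.66; the remaining lags stay at or below 0.48. The elevated value at lag 1 (0.48), dropping to 0.31 at lag 2, reflects decaying short-term dependence rather than seasonality.
The dominant spike at lag 5 indicates a seasonal period of 5.

5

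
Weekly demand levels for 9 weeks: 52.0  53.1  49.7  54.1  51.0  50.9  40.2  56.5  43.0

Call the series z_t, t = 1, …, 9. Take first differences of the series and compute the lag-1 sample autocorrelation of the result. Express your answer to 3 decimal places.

First differences Δz: 1.1, -3.4, 4.4, -3.1, -0.1, -10.7, 16.3, -13.5
Mean of differences = -1.1250
Numerator Σ(Δz_t−Δz̄)(Δz_{t+1}−Δz̄) = -422.8606
Denominator Σ(Δz_t−Δz̄)² = 594.0550
r_1(Δz) = -422.8606 / 594.0550 = -0.712

-0.712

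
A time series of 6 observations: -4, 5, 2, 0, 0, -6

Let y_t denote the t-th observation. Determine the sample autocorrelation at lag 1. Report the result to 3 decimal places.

Mean ȳ = (-4 + 5 + 2 + 0 + 0 − 6)/6 = -0.5000
Deviations from mean: -3.5000, 5.5000, 2.5000, 0.5000, 0.5000, -5.5000
Numerator Σ_{t=1}^{5}(y_t−ȳ)(y_{t+1}−ȳ) = -6.7500
Denominator Σ(y_t−ȳ)² = 79.5000
r_1 = -6.7500 / 79.5000 = -0.085

-0.085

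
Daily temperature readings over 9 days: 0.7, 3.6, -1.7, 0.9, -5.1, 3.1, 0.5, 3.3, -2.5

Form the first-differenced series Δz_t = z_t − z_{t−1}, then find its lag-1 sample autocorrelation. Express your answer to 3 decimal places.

-0.719

First differences Δz: 2.9, -5.3, 2.6, -6.0, 8.2, -2.6, 2.8, -5.8
Mean of differences = -0.4000
Numerator Σ(Δz_t−Δz̄)(Δz_{t+1}−Δz̄) = -139.0700
Denominator Σ(Δz_t−Δz̄)² = 193.4600
r_1(Δz) = -139.0700 / 193.4600 = -0.719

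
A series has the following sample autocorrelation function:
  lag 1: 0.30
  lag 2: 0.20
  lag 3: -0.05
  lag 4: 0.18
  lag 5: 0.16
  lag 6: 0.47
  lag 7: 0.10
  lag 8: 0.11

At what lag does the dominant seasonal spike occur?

The largest autocorrelation is r_6 = 0.47; the remaining lags stay at or below 0.30. The elevated value at lag 1 (0.30), dropping to 0.20 at lag 2, reflects decaying short-term dependence rather than seasonality.
The dominant spike at lag 6 indicates a seasonal period of 6.

6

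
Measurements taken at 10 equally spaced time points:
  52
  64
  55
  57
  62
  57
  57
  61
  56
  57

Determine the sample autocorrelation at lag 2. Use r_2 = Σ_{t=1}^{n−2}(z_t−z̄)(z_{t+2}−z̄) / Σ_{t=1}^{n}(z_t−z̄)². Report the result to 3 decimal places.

Mean z̄ = (52 + 64 + 55 + 57 + 62 + 57 + 57 + 61 + 56 + 57)/10 = 57.8000
Numerator Σ_{t=1}^{8}(z_t−z̄)(z_{t+2}−z̄) = -6.8800
Denominator Σ(z_t−z̄)² = 113.6000
r_2 = -6.8800 / 113.6000 = -0.061

-0.061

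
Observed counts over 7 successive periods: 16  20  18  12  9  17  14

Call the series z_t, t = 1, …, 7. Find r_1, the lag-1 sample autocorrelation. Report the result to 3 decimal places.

0.175

Mean z̄ = (16 + 20 + 18 + 12 + 9 + 17 + 14)/7 = 15.1429
Deviations from mean: 0.8571, 4.8571, 2.8571, -3.1429, -6.1429, 1.8571, -1.1429
Numerator Σ_{t=1}^{6}(z_t−z̄)(z_{t+1}−z̄) = 14.8367
Denominator Σ(z_t−z̄)² = 84.8571
r_1 = 14.8367 / 84.8571 = 0.175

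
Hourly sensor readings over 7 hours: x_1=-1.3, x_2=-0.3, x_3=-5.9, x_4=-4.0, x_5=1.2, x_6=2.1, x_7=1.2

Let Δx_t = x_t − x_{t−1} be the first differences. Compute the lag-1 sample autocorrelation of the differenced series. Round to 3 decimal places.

First differences Δx: 1.0, -5.6, 1.9, 5.2, 0.9, -0.9
Mean of differences = 0.4167
Numerator Σ(Δx_t−Δx̄)(Δx_{t+1}−Δx̄) = -3.6636
Denominator Σ(Δx_t−Δx̄)² = 63.5883
r_1(Δx) = -3.6636 / 63.5883 = -0.058

-0.058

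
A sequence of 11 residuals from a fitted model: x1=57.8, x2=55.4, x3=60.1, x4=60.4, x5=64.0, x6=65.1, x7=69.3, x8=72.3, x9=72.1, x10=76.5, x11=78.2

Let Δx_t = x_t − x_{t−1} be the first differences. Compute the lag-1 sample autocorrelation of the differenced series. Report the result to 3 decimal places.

First differences Δx: -2.4, 4.7, 0.3, 3.6, 1.1, 4.2, 3.0, -0.2, 4.4, 1.7
Mean of differences = 2.0400
Numerator Σ(Δx_t−Δx̄)(Δx_{t+1}−Δx̄) = -28.8156
Denominator Σ(Δx_t−Δx̄)² = 49.4240
r_1(Δx) = -28.8156 / 49.4240 = -0.583

-0.583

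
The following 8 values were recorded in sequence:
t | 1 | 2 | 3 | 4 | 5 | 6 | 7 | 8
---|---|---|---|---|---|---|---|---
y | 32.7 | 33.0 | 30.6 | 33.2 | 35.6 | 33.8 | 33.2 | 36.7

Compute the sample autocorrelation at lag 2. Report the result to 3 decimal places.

-0.138

Mean ȳ = (32.7 + 33.0 + 30.6 + 33.2 + 35.6 + 33.8 + 33.2 + 36.7)/8 = 33.6000
Deviations from mean: -0.9000, -0.6000, -3.0000, -0.4000, 2.0000, 0.2000, -0.4000, 3.1000
Σ(y_t−ȳ)(y_{t+2}−ȳ) = (2.7000) + (0.2400) + (-6.0000) + (-0.0800) + (-0.8000) + (0.6200) = -3.3200
Denominator Σ(y_t−ȳ)² = 24.1400
r_2 = -3.3200 / 24.1400 = -0.138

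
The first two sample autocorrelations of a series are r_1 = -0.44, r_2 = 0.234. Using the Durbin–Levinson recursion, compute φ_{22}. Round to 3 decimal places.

φ_{22} = (r_2 − r_1²) / (1 − r_1²)
r_1² = (-0.44)² = 0.1936
Numerator = 0.234 − 0.1936 = 0.0404; denominator = 1 − 0.1936 = 0.8064
φ_{22} = 0.0404 / 0.8064 = 0.050

0.050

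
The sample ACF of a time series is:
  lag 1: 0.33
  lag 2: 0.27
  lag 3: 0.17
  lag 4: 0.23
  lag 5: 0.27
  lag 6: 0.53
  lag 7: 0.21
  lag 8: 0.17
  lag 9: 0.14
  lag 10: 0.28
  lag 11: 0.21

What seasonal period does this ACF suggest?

6

The largest autocorrelation is r_6 = 0.53; the remaining lags stay at or below 0.33. The elevated value at lag 1 (0.33), dropping to 0.27 at lag 2, reflects decaying short-term dependence rather than seasonality.
The dominant spike at lag 6 indicates a seasonal period of 6.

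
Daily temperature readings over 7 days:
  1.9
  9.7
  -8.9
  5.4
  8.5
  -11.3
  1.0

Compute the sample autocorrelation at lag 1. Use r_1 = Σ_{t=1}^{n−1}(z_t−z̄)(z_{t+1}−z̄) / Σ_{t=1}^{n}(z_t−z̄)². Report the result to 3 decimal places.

Mean z̄ = (1.9 + 9.7 − 8.9 + 5.4 + 8.5 − 11.3 + 1.0)/7 = 0.9000
Σ(z_t−z̄)(z_{t+1}−z̄) = (8.8000) + (-86.2400) + (-44.1000) + (34.2000) + (-92.7200) + (-1.2200) = -181.2800
Denominator Σ(z_t−z̄)² = 401.3400
r_1 = -181.2800 / 401.3400 = -0.452

-0.452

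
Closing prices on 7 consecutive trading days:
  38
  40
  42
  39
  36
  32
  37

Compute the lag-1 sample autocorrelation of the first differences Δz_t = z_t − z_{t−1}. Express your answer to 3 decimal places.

-0.035

First differences Δz: 2, 2, -3, -3, -4, 5
Mean of differences = -0.1667
Numerator Σ(Δz_t−Δz̄)(Δz_{t+1}−Δz̄) = -2.3611
Denominator Σ(Δz_t−Δz̄)² = 66.8333
r_1(Δz) = -2.3611 / 66.8333 = -0.035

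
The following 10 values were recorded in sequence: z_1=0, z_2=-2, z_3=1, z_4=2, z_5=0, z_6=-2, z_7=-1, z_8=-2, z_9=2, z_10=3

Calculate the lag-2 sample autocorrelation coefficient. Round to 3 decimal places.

Mean z̄ = (0 − 2 + 1 + 2 + 0 − 2 − 1 − 2 + 2 + 3)/10 = 0.1000
Numerator Σ_{t=1}^{8}(z_t−z̄)(z_{t+2}−z̄) = -11.8200
Denominator Σ(z_t−z̄)² = 30.9000
r_2 = -11.8200 / 30.9000 = -0.383

-0.383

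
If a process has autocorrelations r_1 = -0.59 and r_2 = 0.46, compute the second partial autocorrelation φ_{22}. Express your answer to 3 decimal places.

0.172

φ_{22} = (r_2 − r_1²) / (1 − r_1²)
r_1² = (-0.59)² = 0.3481
Numerator = 0.46 − 0.3481 = 0.1119; denominator = 1 − 0.3481 = 0.6519
φ_{22} = 0.1119 / 0.6519 = 0.172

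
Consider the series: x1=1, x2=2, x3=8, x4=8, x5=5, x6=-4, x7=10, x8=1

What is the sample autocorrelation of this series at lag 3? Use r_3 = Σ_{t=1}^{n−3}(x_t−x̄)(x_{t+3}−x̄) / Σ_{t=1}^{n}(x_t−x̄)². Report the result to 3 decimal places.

-0.158

Mean x̄ = (1 + 2 + 8 + 8 + 5 − 4 + 10 + 1)/8 = 3.8750
Deviations from mean: -2.8750, -1.8750, 4.1250, 4.1250, 1.1250, -7.8750, 6.1250, -2.8750
Numerator Σ_{t=1}^{5}(x_t−x̄)(x_{t+3}−x̄) = -24.4219
Denominator Σ(x_t−x̄)² = 154.8750
r_3 = -24.4219 / 154.8750 = -0.158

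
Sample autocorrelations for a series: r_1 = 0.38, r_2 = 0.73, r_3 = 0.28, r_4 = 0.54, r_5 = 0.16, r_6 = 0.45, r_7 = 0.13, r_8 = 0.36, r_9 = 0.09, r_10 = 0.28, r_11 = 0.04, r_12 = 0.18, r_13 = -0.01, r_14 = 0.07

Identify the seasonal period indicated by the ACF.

The largest autocorrelation is r_2 = 0.73, with weaker echoes at lags 4 (0.54) and 6 (0.45); the remaining lags stay at or below 0.38.
The dominant spike at lag 2 indicates a seasonal period of 2.

2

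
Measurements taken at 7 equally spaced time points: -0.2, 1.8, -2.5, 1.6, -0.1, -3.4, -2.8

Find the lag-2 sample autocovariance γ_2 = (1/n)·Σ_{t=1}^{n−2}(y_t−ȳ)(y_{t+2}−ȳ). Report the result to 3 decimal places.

-0.516

Mean ȳ = (-0.2 + 1.8 − 2.5 + 1.6 − 0.1 − 3.4 − 2.8)/7 = -0.8000
Σ_{t=1}^{5}(y_t−ȳ)(y_{t+2}−ȳ) = -3.6100
γ_2 = -3.6100 / 7 = -0.516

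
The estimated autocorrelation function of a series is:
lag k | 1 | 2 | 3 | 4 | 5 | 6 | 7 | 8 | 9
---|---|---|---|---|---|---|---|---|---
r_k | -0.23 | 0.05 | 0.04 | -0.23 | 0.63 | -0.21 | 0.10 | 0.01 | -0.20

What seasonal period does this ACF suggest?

The largest autocorrelation is r_5 = 0.63; the remaining lags stay at or below 0.10.
The dominant spike at lag 5 indicates a seasonal period of 5.

5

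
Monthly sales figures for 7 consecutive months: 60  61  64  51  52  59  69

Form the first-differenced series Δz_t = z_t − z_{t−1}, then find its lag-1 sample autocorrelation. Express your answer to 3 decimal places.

0.091

First differences Δz: 1, 3, -13, 1, 7, 10
Mean of differences = 1.5000
Numerator Σ(Δz_t−Δz̄)(Δz_{t+1}−Δz̄) = 28.7500
Denominator Σ(Δz_t−Δz̄)² = 315.5000
r_1(Δz) = 28.7500 / 315.5000 = 0.091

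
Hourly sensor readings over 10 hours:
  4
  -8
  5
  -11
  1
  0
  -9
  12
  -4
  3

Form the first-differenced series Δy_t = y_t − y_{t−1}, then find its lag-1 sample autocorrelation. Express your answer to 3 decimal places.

-0.776

First differences Δy: -12, 13, -16, 12, -1, -9, 21, -16, 7
Mean of differences = -0.1111
Numerator Σ(Δy_t−Δȳ)(Δy_{t+1}−Δȳ) = -1195.5679
Denominator Σ(Δy_t−Δȳ)² = 1540.8889
r_1(Δy) = -1195.5679 / 1540.8889 = -0.776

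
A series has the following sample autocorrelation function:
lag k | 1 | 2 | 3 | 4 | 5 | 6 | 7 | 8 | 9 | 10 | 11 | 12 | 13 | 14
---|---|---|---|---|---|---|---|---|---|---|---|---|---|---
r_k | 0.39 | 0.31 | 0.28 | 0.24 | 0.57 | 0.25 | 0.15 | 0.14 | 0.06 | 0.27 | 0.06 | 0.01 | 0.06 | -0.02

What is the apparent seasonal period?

5

The largest autocorrelation is r_5 = 0.57; the remaining lags stay at or below 0.39. The elevated value at lag 1 (0.39), dropping to 0.31 at lag 2, reflects decaying short-term dependence rather than seasonality.
The dominant spike at lag 5 indicates a seasonal period of 5.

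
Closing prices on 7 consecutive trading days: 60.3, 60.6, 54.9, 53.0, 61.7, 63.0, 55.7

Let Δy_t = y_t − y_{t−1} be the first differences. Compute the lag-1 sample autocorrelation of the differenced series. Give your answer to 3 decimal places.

-0.027

First differences Δy: 0.3, -5.7, -1.9, 8.7, 1.3, -7.3
Mean of differences = -0.7667
Numerator Σ(Δy_t−Δȳ)(Δy_{t+1}−Δȳ) = -4.3378
Denominator Σ(Δy_t−Δȳ)² = 163.3333
r_1(Δy) = -4.3378 / 163.3333 = -0.027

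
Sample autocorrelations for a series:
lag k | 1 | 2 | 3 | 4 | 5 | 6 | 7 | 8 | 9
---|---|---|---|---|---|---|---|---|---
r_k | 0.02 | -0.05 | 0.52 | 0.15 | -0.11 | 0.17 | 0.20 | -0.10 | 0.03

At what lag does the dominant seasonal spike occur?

3

The largest autocorrelation is r_3 = 0.52; the remaining lags stay at or below 0.20.
The dominant spike at lag 3 indicates a seasonal period of 3.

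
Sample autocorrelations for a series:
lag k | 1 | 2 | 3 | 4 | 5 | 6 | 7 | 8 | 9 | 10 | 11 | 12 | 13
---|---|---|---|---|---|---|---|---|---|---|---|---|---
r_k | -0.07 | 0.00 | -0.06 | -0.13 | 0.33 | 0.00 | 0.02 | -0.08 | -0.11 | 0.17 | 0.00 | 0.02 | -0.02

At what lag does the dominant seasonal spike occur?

The largest autocorrelation is r_5 = 0.33, with a weaker echo at lag 10 (0.17); the remaining lags stay at or below 0.02.
The dominant spike at lag 5 indicates a seasonal period of 5.

5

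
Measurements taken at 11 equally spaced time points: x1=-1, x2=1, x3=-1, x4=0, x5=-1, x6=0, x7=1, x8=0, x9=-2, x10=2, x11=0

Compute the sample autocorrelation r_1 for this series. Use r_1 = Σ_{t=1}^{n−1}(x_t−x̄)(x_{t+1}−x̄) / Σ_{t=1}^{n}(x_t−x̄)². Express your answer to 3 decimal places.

-0.465

Mean x̄ = (-1 + 1 − 1 + 0 − 1 + 0 + 1 + 0 − 2 + 2 + 0)/11 = -0.0909
Numerator Σ_{t=1}^{10}(x_t−x̄)(x_{t+1}−x̄) = -6.0083
Denominator Σ(x_t−x̄)² = 12.9091
r_1 = -6.0083 / 12.9091 = -0.465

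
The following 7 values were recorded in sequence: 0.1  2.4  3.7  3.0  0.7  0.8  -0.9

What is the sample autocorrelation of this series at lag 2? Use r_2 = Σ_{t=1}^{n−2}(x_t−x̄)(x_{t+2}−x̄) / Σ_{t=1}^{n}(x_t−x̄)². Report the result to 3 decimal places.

-0.141

Mean x̄ = (0.1 + 2.4 + 3.7 + 3.0 + 0.7 + 0.8 − 0.9)/7 = 1.4000
Deviations from mean: -1.3000, 1.0000, 2.3000, 1.6000, -0.7000, -0.6000, -2.3000
Σ(x_t−x̄)(x_{t+2}−x̄) = (-2.9900) + (1.6000) + (-1.6100) + (-0.9600) + (1.6100) = -2.3500
Denominator Σ(x_t−x̄)² = 16.6800
r_2 = -2.3500 / 16.6800 = -0.141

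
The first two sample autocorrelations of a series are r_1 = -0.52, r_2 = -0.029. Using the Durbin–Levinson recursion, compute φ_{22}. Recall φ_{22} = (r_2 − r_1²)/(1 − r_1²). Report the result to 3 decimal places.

φ_{22} = (r_2 − r_1²) / (1 − r_1²)
r_1² = (-0.52)² = 0.2704
Numerator = -0.029 − 0.2704 = -0.2994; denominator = 1 − 0.2704 = 0.7296
φ_{22} = -0.2994 / 0.7296 = -0.410

-0.410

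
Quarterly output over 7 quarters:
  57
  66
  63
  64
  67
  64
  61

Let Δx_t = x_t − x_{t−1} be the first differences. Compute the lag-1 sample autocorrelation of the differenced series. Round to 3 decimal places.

-0.226

First differences Δx: 9, -3, 1, 3, -3, -3
Mean of differences = 0.6667
Numerator Σ(Δx_t−Δx̄)(Δx_{t+1}−Δx̄) = -26.1111
Denominator Σ(Δx_t−Δx̄)² = 115.3333
r_1(Δx) = -26.1111 / 115.3333 = -0.226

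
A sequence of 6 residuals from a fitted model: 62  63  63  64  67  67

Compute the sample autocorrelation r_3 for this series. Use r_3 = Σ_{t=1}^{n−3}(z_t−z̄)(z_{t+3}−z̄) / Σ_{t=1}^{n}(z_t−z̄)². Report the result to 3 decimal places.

Mean z̄ = (62 + 63 + 63 + 64 + 67 + 67)/6 = 64.3333
Deviations from mean: -2.3333, -1.3333, -1.3333, -0.3333, 2.6667, 2.6667
Numerator Σ_{t=1}^{3}(z_t−z̄)(z_{t+3}−z̄) = -6.3333
Denominator Σ(z_t−z̄)² = 23.3333
r_3 = -6.3333 / 23.3333 = -0.271

-0.271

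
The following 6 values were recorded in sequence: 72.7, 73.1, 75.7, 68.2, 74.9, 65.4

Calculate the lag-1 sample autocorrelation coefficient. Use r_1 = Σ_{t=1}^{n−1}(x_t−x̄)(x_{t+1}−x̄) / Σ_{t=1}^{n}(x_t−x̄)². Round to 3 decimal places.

Mean x̄ = (72.7 + 73.1 + 75.7 + 68.2 + 74.9 + 65.4)/6 = 71.6667
Deviations from mean: 1.0333, 1.4333, 4.0333, -3.4667, 3.2333, -6.2667
Σ(x_t−x̄)(x_{t+1}−x̄) = (1.4811) + (5.7811) + (-13.9822) + (-11.2089) + (-20.2622) = -38.1911
Denominator Σ(x_t−x̄)² = 81.1333
r_1 = -38.1911 / 81.1333 = -0.471

-0.471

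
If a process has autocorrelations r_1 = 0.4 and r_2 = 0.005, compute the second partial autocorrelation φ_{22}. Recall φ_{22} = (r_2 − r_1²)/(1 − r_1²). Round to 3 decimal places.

-0.185

φ_{22} = (r_2 − r_1²) / (1 − r_1²)
r_1² = (0.4)² = 0.16
Numerator = 0.005 − 0.1600 = -0.1550; denominator = 1 − 0.1600 = 0.8400
φ_{22} = -0.1550 / 0.8400 = -0.185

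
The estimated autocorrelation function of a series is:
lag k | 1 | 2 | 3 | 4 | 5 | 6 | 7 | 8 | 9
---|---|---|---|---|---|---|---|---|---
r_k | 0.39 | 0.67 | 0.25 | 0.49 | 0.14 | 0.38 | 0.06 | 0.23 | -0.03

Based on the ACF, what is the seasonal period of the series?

2

The largest autocorrelation is r_2 = 0.67, with a weaker echo at lag 4 (0.49); the remaining lags stay at or below 0.39.
The dominant spike at lag 2 indicates a seasonal period of 2.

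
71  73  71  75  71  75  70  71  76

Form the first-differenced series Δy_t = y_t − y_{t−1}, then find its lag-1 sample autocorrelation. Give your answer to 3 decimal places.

First differences Δy: 2, -2, 4, -4, 4, -5, 1, 5
Mean of differences = 0.6250
Numerator Σ(Δy_t−Δȳ)(Δy_{t+1}−Δȳ) = -63.1406
Denominator Σ(Δy_t−Δȳ)² = 103.8750
r_1(Δy) = -63.1406 / 103.8750 = -0.608

-0.608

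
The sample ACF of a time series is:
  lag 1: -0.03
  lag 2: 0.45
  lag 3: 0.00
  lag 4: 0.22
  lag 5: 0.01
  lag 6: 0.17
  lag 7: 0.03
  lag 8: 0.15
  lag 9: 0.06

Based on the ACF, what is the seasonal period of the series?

2

The largest autocorrelation is r_2 = 0.45, with weaker echoes at lags 4 (0.22), 6 (0.17) and 8 (0.15); the remaining lags stay at or below 0.06.
The dominant spike at lag 2 indicates a seasonal period of 2.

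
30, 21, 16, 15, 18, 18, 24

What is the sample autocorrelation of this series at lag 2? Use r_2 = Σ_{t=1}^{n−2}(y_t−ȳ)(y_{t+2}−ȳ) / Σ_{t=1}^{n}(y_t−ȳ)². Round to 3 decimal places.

-0.194

Mean ȳ = (30 + 21 + 16 + 15 + 18 + 18 + 24)/7 = 20.2857
Σ(y_t−ȳ)(y_{t+2}−ȳ) = (-41.6327) + (-3.7755) + (9.7959) + (12.0816) + (-8.4898) = -32.0204
Denominator Σ(y_t−ȳ)² = 165.4286
r_2 = -32.0204 / 165.4286 = -0.194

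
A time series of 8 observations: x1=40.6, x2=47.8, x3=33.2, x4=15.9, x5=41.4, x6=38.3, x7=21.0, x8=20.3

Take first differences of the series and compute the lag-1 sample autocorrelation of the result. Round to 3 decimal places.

First differences Δx: 7.2, -14.6, -17.3, 25.5, -3.1, -17.3, -0.7
Mean of differences = -2.9000
Numerator Σ(Δx_t−Δx̄)(Δx_{t+1}−Δx̄) = -393.1300
Denominator Σ(Δx_t−Δx̄)² = 1465.0600
r_1(Δx) = -393.1300 / 1465.0600 = -0.268

-0.268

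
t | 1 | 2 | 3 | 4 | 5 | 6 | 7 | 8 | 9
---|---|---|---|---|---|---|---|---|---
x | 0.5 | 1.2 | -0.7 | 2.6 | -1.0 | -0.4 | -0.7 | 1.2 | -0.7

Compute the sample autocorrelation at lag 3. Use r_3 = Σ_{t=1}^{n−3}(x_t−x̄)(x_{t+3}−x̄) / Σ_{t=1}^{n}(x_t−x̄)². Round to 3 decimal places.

-0.230

Mean x̄ = (0.5 + 1.2 − 0.7 + 2.6 − 1.0 − 0.4 − 0.7 + 1.2 − 0.7)/9 = 0.2222
Numerator Σ_{t=1}^{6}(x_t−x̄)(x_{t+3}−x̄) = -2.7748
Denominator Σ(x_t−x̄)² = 12.0756
r_3 = -2.7748 / 12.0756 = -0.230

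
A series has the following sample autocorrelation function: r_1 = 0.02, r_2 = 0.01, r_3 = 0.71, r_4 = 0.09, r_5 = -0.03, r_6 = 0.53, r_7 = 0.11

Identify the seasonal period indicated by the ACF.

The largest autocorrelation is r_3 = 0.71, with a weaker echo at lag 6 (0.53); the remaining lags stay at or below 0.11.
The dominant spike at lag 3 indicates a seasonal period of 3.

3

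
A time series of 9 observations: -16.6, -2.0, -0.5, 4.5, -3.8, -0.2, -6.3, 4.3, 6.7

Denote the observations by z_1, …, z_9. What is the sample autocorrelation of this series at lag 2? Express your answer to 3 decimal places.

-0.084

Mean z̄ = (-16.6 − 2.0 − 0.5 + 4.5 − 3.8 − 0.2 − 6.3 + 4.3 + 6.7)/9 = -1.5444
Σ(z_t−z̄)(z_{t+2}−z̄) = (-15.7247) + (-2.7536) + (-2.3558) + (8.1264) + (10.7264) + (7.8575) + (-39.2069) = -33.3306
Denominator Σ(z_t−z̄)² = 396.1422
r_2 = -33.3306 / 396.1422 = -0.084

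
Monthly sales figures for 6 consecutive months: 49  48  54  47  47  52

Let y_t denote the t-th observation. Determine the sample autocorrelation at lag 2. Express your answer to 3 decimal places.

-0.386

Mean ȳ = (49 + 48 + 54 + 47 + 47 + 52)/6 = 49.5000
Deviations from mean: -0.5000, -1.5000, 4.5000, -2.5000, -2.5000, 2.5000
Numerator Σ_{t=1}^{4}(y_t−ȳ)(y_{t+2}−ȳ) = -16.0000
Denominator Σ(y_t−ȳ)² = 41.5000
r_2 = -16.0000 / 41.5000 = -0.386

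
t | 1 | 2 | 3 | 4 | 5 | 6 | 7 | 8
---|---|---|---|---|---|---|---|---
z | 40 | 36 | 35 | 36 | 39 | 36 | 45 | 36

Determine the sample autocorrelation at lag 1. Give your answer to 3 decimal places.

-0.306

Mean z̄ = (40 + 36 + 35 + 36 + 39 + 36 + 45 + 36)/8 = 37.8750
Deviations from mean: 2.1250, -1.8750, -2.8750, -1.8750, 1.1250, -1.8750, 7.1250, -1.8750
Σ(z_t−z̄)(z_{t+1}−z̄) = (-3.9844) + (5.3906) + (5.3906) + (-2.1094) + (-2.1094) + (-13.3594) + (-13.3594) = -24.1406
Denominator Σ(z_t−z̄)² = 78.8750
r_1 = -24.1406 / 78.8750 = -0.306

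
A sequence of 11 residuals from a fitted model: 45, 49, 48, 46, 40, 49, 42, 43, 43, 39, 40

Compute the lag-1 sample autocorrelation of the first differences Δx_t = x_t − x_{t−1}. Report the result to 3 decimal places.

First differences Δx: 4, -1, -2, -6, 9, -7, 1, 0, -4, 1
Mean of differences = -0.5000
Numerator Σ(Δx_t−Δx̄)(Δx_{t+1}−Δx̄) = -123.2500
Denominator Σ(Δx_t−Δx̄)² = 202.5000
r_1(Δx) = -123.2500 / 202.5000 = -0.609

-0.609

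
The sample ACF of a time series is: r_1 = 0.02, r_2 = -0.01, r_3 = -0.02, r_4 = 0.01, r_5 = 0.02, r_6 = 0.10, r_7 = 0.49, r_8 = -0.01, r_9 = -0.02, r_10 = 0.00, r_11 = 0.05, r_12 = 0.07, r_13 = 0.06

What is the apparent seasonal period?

The largest autocorrelation is r_7 = 0.49; the remaining lags stay at or below 0.10.
The dominant spike at lag 7 indicates a seasonal period of 7.

7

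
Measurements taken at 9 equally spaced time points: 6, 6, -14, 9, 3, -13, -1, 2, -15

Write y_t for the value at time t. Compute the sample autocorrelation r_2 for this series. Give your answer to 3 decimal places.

Mean ȳ = (6 + 6 − 14 + 9 + 3 − 13 − 1 + 2 − 15)/9 = -1.8889
Σ(y_t−ȳ)(y_{t+2}−ȳ) = (-95.5432) + (85.9012) + (-59.2099) + (-120.9877) + (4.3457) + (-43.2099) + (-11.6543) = -240.3580
Denominator Σ(y_t−ȳ)² = 724.8889
r_2 = -240.3580 / 724.8889 = -0.332

-0.332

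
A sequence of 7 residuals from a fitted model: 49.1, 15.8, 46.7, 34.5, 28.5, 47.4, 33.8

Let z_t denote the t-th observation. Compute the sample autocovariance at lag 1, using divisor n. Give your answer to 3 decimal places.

-84.654

Mean z̄ = (49.1 + 15.8 + 46.7 + 34.5 + 28.5 + 47.4 + 33.8)/7 = 36.5429
Σ_{t=1}^{6}(z_t−z̄)(z_{t+1}−z̄) = -592.5804
γ_1 = -592.5804 / 7 = -84.654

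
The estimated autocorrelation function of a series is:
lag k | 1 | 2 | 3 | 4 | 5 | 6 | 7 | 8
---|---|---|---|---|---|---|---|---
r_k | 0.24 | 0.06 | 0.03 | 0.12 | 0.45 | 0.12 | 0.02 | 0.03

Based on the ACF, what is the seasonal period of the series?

5

The largest autocorrelation is r_5 = 0.45; the remaining lags stay at or below 0.24. The elevated value at lag 1 (0.24), dropping to 0.06 at lag 2, reflects decaying short-term dependence rather than seasonality.
The dominant spike at lag 5 indicates a seasonal period of 5.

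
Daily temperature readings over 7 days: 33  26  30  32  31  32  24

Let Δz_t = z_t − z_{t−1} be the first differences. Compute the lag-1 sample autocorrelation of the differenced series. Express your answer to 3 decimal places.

First differences Δz: -7, 4, 2, -1, 1, -8
Mean of differences = -1.5000
Numerator Σ(Δz_t−Δz̄)(Δz_{t+1}−Δz̄) = -24.2500
Denominator Σ(Δz_t−Δz̄)² = 121.5000
r_1(Δz) = -24.2500 / 121.5000 = -0.200

-0.200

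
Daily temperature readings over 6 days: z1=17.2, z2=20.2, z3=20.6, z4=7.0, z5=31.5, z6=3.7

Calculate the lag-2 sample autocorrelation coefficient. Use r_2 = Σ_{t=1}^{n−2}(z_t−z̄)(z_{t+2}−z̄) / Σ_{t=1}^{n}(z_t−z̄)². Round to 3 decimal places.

0.298

Mean z̄ = (17.2 + 20.2 + 20.6 + 7.0 + 31.5 + 3.7)/6 = 16.7000
Numerator Σ_{t=1}^{4}(z_t−z̄)(z_{t+2}−z̄) = 151.8200
Denominator Σ(z_t−z̄)² = 509.8400
r_2 = 151.8200 / 509.8400 = 0.298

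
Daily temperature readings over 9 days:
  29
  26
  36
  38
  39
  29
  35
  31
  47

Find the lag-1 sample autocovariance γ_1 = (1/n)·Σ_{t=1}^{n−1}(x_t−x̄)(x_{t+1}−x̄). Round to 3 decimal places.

-2.047

Mean x̄ = (29 + 26 + 36 + 38 + 39 + 29 + 35 + 31 + 47)/9 = 34.4444
Σ_{t=1}^{8}(x_t−x̄)(x_{t+1}−x̄) = -18.4198
γ_1 = -18.4198 / 9 = -2.047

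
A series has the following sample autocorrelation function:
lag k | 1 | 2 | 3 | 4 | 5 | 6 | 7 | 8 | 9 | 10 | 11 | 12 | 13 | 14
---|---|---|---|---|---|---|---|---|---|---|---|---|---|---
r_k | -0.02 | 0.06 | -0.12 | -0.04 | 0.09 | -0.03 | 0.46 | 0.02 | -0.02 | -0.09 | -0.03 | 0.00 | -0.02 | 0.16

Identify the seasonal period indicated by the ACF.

7

The largest autocorrelation is r_7 = 0.46, with a weaker echo at lag 14 (0.16); the remaining lags stay at or below 0.09.
The dominant spike at lag 7 indicates a seasonal period of 7.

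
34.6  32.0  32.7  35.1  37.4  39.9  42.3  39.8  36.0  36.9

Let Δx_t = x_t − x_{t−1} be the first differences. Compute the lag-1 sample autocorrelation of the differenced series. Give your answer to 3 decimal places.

0.315

First differences Δx: -2.6, 0.7, 2.4, 2.3, 2.5, 2.4, -2.5, -3.8, 0.9
Mean of differences = 0.2556
Numerator Σ(Δx_t−Δx̄)(Δx_{t+1}−Δx̄) = 16.1225
Denominator Σ(Δx_t−Δx̄)² = 51.2222
r_1(Δx) = 16.1225 / 51.2222 = 0.315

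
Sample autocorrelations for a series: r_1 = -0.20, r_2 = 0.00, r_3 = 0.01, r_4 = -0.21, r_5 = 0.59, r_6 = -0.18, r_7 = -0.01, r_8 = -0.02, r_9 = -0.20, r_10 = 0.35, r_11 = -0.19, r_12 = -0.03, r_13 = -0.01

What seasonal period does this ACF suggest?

5

The largest autocorrelation is r_5 = 0.59, with a weaker echo at lag 10 (0.35); the remaining lags stay at or below 0.01.
The dominant spike at lag 5 indicates a seasonal period of 5.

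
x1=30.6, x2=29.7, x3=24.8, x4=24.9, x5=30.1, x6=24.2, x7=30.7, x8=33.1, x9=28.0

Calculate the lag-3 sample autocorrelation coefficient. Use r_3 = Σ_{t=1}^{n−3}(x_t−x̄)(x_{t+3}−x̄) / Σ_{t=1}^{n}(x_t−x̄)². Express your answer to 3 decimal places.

0.145

Mean x̄ = (30.6 + 29.7 + 24.8 + 24.9 + 30.1 + 24.2 + 30.7 + 33.1 + 28.0)/9 = 28.4556
Numerator Σ_{t=1}^{6}(x_t−x̄)(x_{t+3}−x̄) = 11.5741
Denominator Σ(x_t−x̄)² = 79.7822
r_3 = 11.5741 / 79.7822 = 0.145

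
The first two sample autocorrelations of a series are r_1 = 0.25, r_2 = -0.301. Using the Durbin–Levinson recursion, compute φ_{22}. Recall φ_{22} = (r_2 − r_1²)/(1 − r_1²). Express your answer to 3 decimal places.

-0.388

φ_{22} = (r_2 − r_1²) / (1 − r_1²)
r_1² = (0.25)² = 0.0625
Numerator = -0.301 − 0.0625 = -0.3635; denominator = 1 − 0.0625 = 0.9375
φ_{22} = -0.3635 / 0.9375 = -0.388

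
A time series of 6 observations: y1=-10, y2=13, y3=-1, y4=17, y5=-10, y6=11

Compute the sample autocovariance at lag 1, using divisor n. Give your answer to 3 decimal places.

Mean ȳ = (-10 + 13 − 1 + 17 − 10 + 11)/6 = 3.3333
Σ_{t=1}^{5}(y_t−ȳ)(y_{t+1}−ȳ) = -514.4444
γ_1 = -514.4444 / 6 = -85.741

-85.741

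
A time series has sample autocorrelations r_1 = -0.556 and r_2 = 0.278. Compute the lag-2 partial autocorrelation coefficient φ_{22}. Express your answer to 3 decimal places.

-0.045

φ_{22} = (r_2 − r_1²) / (1 − r_1²)
r_1² = (-0.556)² = 0.309136
Numerator = 0.278 − 0.3091 = -0.0311; denominator = 1 − 0.3091 = 0.6909
φ_{22} = -0.0311 / 0.6909 = -0.045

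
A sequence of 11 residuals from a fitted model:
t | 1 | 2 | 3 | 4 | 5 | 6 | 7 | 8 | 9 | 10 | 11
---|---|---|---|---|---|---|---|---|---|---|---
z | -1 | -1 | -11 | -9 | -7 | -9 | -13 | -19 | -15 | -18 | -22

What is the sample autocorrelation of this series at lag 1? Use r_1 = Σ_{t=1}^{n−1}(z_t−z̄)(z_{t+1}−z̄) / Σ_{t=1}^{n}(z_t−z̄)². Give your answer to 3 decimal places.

0.554

Mean z̄ = (-1 − 1 − 11 − 9 − 7 − 9 − 13 − 19 − 15 − 18 − 22)/11 = -11.3636
Numerator Σ_{t=1}^{10}(z_t−z̄)(z_{t+1}−z̄) = 263.7769
Denominator Σ(z_t−z̄)² = 476.5455
r_1 = 263.7769 / 476.5455 = 0.554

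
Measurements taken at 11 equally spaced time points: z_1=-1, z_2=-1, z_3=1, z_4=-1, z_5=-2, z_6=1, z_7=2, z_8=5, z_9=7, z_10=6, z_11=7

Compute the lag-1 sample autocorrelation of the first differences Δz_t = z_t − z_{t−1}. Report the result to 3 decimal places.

-0.081

First differences Δz: 0, 2, -2, -1, 3, 1, 3, 2, -1, 1
Mean of differences = 0.8000
Numerator Σ(Δz_t−Δz̄)(Δz_{t+1}−Δz̄) = -2.2400
Denominator Σ(Δz_t−Δz̄)² = 27.6000
r_1(Δz) = -2.2400 / 27.6000 = -0.081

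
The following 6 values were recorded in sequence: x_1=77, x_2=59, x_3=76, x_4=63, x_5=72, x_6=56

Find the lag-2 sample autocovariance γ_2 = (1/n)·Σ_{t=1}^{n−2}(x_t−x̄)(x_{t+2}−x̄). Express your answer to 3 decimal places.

35.019

Mean x̄ = (77 + 59 + 76 + 63 + 72 + 56)/6 = 67.1667
Deviations: 9.8333, -8.1667, 8.8333, -4.1667, 4.8333, -11.1667
Σ_{t=1}^{4}(x_t−x̄)(x_{t+2}−x̄) = 210.1111
γ_2 = 210.1111 / 6 = 35.019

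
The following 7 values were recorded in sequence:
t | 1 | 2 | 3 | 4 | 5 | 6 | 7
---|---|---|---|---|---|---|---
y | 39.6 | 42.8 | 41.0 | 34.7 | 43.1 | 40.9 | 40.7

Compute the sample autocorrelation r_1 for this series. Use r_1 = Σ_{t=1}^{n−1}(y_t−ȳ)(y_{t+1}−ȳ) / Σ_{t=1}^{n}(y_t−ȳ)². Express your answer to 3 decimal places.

Mean ȳ = (39.6 + 42.8 + 41.0 + 34.7 + 43.1 + 40.9 + 40.7)/7 = 40.4000
Deviations from mean: -0.8000, 2.4000, 0.6000, -5.7000, 2.7000, 0.5000, 0.3000
Σ(y_t−ȳ)(y_{t+1}−ȳ) = (-1.9200) + (1.4400) + (-3.4200) + (-15.3900) + (1.3500) + (0.1500) = -17.7900
Denominator Σ(y_t−ȳ)² = 46.8800
r_1 = -17.7900 / 46.8800 = -0.379

-0.379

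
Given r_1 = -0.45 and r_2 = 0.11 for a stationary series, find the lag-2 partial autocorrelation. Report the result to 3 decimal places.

-0.116

φ_{22} = (r_2 − r_1²) / (1 − r_1²)
r_1² = (-0.45)² = 0.2025
Numerator = 0.11 − 0.2025 = -0.0925; denominator = 1 − 0.2025 = 0.7975
φ_{22} = -0.0925 / 0.7975 = -0.116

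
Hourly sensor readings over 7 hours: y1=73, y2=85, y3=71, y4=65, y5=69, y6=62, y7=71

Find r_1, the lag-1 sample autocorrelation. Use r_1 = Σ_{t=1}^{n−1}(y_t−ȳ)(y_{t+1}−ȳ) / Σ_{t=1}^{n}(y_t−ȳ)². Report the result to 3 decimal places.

0.179

Mean ȳ = (73 + 85 + 71 + 65 + 69 + 62 + 71)/7 = 70.8571
Σ(y_t−ȳ)(y_{t+1}−ȳ) = (30.3061) + (2.0204) + (-0.8367) + (10.8776) + (16.4490) + (-1.2653) = 57.5510
Denominator Σ(y_t−ȳ)² = 320.8571
r_1 = 57.5510 / 320.8571 = 0.179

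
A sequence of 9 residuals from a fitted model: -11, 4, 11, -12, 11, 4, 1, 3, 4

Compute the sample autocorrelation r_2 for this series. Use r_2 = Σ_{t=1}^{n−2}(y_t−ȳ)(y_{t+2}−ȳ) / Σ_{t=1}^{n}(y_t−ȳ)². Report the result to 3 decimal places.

-0.184

Mean ȳ = (-11 + 4 + 11 − 12 + 11 + 4 + 1 + 3 + 4)/9 = 1.6667
Σ(y_t−ȳ)(y_{t+2}−ȳ) = (-118.2222) + (-31.8889) + (87.1111) + (-31.8889) + (-6.2222) + (3.1111) + (-1.5556) = -99.5556
Denominator Σ(y_t−ȳ)² = 540.0000
r_2 = -99.5556 / 540.0000 = -0.184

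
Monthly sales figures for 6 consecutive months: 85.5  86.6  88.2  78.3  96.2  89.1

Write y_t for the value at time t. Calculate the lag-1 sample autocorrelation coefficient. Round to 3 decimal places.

-0.426

Mean ȳ = (85.5 + 86.6 + 88.2 + 78.3 + 96.2 + 89.1)/6 = 87.3167
Σ(y_t−ȳ)(y_{t+1}−ȳ) = (1.3019) + (-0.6331) + (-7.9647) + (-80.0981) + (15.8419) = -71.5519
Denominator Σ(y_t−ȳ)² = 167.9883
r_1 = -71.5519 / 167.9883 = -0.426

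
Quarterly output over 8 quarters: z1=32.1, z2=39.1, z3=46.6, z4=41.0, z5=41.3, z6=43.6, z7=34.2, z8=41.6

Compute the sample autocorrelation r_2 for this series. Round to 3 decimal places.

Mean z̄ = (32.1 + 39.1 + 46.6 + 41.0 + 41.3 + 43.6 + 34.2 + 41.6)/8 = 39.9375
Deviations from mean: -7.8375, -0.8375, 6.6625, 1.0625, 1.3625, 3.6625, -5.7375, 1.6625
Σ(z_t−z̄)(z_{t+2}−z̄) = (-52.2173) + (-0.8898) + (9.0777) + (3.8914) + (-7.8173) + (6.0889) = -41.8666
Denominator Σ(z_t−z̄)² = 158.5988
r_2 = -41.8666 / 158.5988 = -0.264

-0.264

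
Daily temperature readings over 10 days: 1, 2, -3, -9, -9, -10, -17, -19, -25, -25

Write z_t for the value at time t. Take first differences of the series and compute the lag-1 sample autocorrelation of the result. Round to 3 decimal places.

First differences Δz: 1, -5, -6, 0, -1, -7, -2, -6, 0
Mean of differences = -2.8889
Numerator Σ(Δz_t−Δz̄)(Δz_{t+1}−Δz̄) = -28.3457
Denominator Σ(Δz_t−Δz̄)² = 76.8889
r_1(Δz) = -28.3457 / 76.8889 = -0.369

-0.369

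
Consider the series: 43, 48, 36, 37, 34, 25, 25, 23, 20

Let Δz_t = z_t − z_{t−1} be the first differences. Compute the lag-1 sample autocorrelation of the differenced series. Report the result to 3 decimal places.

First differences Δz: 5, -12, 1, -3, -9, 0, -2, -3
Mean of differences = -2.8750
Numerator Σ(Δz_t−Δz̄)(Δz_{t+1}−Δz̄) = -122.1406
Denominator Σ(Δz_t−Δz̄)² = 206.8750
r_1(Δz) = -122.1406 / 206.8750 = -0.590

-0.590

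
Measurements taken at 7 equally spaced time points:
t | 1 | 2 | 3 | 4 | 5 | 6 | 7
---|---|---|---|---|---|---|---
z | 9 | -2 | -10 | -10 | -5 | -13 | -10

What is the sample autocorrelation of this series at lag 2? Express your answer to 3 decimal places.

Mean z̄ = (9 − 2 − 10 − 10 − 5 − 13 − 10)/7 = -5.8571
Deviations from mean: 14.8571, 3.8571, -4.1429, -4.1429, 0.8571, -7.1429, -4.1429
Numerator Σ_{t=1}^{5}(z_t−z̄)(z_{t+2}−z̄) = -55.0408
Denominator Σ(z_t−z̄)² = 338.8571
r_2 = -55.0408 / 338.8571 = -0.162

-0.162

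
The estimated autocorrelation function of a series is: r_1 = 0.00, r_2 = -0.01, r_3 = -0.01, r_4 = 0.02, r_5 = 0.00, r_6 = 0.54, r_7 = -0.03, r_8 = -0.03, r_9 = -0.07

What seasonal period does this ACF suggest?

6

The largest autocorrelation is r_6 = 0.54; the remaining lags stay at or below 0.02.
The dominant spike at lag 6 indicates a seasonal period of 6.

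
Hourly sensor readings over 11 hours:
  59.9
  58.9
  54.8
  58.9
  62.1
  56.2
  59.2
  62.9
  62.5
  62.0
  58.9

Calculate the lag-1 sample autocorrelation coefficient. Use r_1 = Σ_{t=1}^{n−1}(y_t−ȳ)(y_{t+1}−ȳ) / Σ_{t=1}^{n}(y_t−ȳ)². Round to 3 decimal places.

0.164

Mean ȳ = (59.9 + 58.9 + 54.8 + 58.9 + 62.1 + 56.2 + 59.2 + 62.9 + 62.5 + 62.0 + 58.9)/11 = 59.6636
Numerator Σ_{t=1}^{10}(y_t−ȳ)(y_{t+1}−ȳ) = 11.0760
Denominator Σ(y_t−ȳ)² = 67.5855
r_1 = 11.0760 / 67.5855 = 0.164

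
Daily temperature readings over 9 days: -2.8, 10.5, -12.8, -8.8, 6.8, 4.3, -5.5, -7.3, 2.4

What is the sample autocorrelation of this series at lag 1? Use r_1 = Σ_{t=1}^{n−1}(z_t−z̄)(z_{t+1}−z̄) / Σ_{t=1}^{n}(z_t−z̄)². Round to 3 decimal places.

-0.210

Mean z̄ = (-2.8 + 10.5 − 12.8 − 8.8 + 6.8 + 4.3 − 5.5 − 7.3 + 2.4)/9 = -1.4667
Numerator Σ_{t=1}^{8}(z_t−z̄)(z_{t+1}−z̄) = -103.7044
Denominator Σ(z_t−z̄)² = 494.0400
r_1 = -103.7044 / 494.0400 = -0.210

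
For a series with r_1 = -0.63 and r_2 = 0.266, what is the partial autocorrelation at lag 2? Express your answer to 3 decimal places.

φ_{22} = (r_2 − r_1²) / (1 − r_1²)
r_1² = (-0.63)² = 0.3969
Numerator = 0.266 − 0.3969 = -0.1309; denominator = 1 − 0.3969 = 0.6031
φ_{22} = -0.1309 / 0.6031 = -0.217

-0.217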